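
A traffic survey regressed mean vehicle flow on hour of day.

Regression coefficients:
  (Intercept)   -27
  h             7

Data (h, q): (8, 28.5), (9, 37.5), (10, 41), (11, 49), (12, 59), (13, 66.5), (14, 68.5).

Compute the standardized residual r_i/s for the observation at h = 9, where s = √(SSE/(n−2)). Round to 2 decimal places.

0.68

h=8: ŷ = -27 + 7·8 = 29; r = 28.5 − 29 = -0.5
h=9: ŷ = -27 + 7·9 = 36; r = 37.5 − 36 = 1.5
h=10: ŷ = -27 + 7·10 = 43; r = 41 − 43 = -2
h=11: ŷ = -27 + 7·11 = 50; r = 49 − 50 = -1
h=12: ŷ = -27 + 7·12 = 57; r = 59 − 57 = 2
h=13: ŷ = -27 + 7·13 = 64; r = 66.5 − 64 = 2.5
h=14: ŷ = -27 + 7·14 = 71; r = 68.5 − 71 = -2.5
SSE = 0.25 + 2.25 + 4 + 1 + 4 + 6.25 + 6.25 = 24
s = √(24/5) = 2.19089
r/s = 1.5 / 2.19089 = 0.68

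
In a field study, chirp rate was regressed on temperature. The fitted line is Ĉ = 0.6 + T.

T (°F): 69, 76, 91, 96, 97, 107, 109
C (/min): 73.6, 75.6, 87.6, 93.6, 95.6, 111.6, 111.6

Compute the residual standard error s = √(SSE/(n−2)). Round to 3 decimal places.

T=69: Ĉ = 0.6 + 69 = 69.6; e = 73.6 − 69.6 = 4
T=76: Ĉ = 0.6 + 76 = 76.6; e = 75.6 − 76.6 = -1
T=91: Ĉ = 0.6 + 91 = 91.6; e = 87.6 − 91.6 = -4
T=96: Ĉ = 0.6 + 96 = 96.6; e = 93.6 − 96.6 = -3
T=97: Ĉ = 0.6 + 97 = 97.6; e = 95.6 − 97.6 = -2
T=107: Ĉ = 0.6 + 107 = 107.6; e = 111.6 − 107.6 = 4
T=109: Ĉ = 0.6 + 109 = 109.6; e = 111.6 − 109.6 = 2
SSE = 16 + 1 + 16 + 9 + 4 + 16 + 4 = 66
s = √(66/5) = √13.2 ≈ 3.633

s = 3.633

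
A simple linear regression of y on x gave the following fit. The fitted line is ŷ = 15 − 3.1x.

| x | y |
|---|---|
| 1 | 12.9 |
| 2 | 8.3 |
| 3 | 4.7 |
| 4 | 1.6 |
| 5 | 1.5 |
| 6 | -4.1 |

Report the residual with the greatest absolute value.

x=1: ŷ = 15 − 3.1·1 = 11.9; r = 12.9 − 11.9 = 1
x=2: ŷ = 15 − 3.1·2 = 8.8; r = 8.3 − 8.8 = -0.5
x=3: ŷ = 15 − 3.1·3 = 5.7; r = 4.7 − 5.7 = -1
x=4: ŷ = 15 − 3.1·4 = 2.6; r = 1.6 − 2.6 = -1
x=5: ŷ = 15 − 3.1·5 = -0.5; r = 1.5 − (-0.5) = 2
x=6: ŷ = 15 − 3.1·6 = -3.6; r = -4.1 − (-3.6) = -0.5
Largest |r| is 2 at x = 5, residual 2.

r = 2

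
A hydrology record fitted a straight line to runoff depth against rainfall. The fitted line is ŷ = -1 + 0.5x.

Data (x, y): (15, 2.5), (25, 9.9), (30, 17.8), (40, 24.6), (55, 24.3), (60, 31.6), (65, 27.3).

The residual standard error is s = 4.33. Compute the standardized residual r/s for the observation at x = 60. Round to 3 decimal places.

ŷ = -1 + 0.5·60 = 29
r = 31.6 − 29 = 2.6
r/s = 2.6 / 4.33 = 0.600

0.600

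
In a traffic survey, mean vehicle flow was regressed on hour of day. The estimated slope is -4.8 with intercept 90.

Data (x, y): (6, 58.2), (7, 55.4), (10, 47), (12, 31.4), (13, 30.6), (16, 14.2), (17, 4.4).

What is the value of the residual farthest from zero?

x=6: ŷ = 90 − 4.8·6 = 61.2; r = 58.2 − 61.2 = -3
x=7: ŷ = 90 − 4.8·7 = 56.4; r = 55.4 − 56.4 = -1
x=10: ŷ = 90 − 4.8·10 = 42; r = 47 − 42 = 5
x=12: ŷ = 90 − 4.8·12 = 32.4; r = 31.4 − 32.4 = -1
x=13: ŷ = 90 − 4.8·13 = 27.6; r = 30.6 − 27.6 = 3
x=16: ŷ = 90 − 4.8·16 = 13.2; r = 14.2 − 13.2 = 1
x=17: ŷ = 90 − 4.8·17 = 8.4; r = 4.4 − 8.4 = -4
Largest |r| is 5 at x = 10, residual 5.

r = 5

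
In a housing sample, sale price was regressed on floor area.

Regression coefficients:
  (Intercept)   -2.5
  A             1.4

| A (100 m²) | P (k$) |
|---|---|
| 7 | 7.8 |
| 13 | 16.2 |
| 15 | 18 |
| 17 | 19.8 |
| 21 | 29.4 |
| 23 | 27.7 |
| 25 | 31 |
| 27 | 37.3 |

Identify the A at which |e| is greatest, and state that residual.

A=7: ŷ = -2.5 + 1.4·7 = 7.3; e = 7.8 − 7.3 = 0.5
A=13: ŷ = -2.5 + 1.4·13 = 15.7; e = 16.2 − 15.7 = 0.5
A=15: ŷ = -2.5 + 1.4·15 = 18.5; e = 18 − 18.5 = -0.5
A=17: ŷ = -2.5 + 1.4·17 = 21.3; e = 19.8 − 21.3 = -1.5
A=21: ŷ = -2.5 + 1.4·21 = 26.9; e = 29.4 − 26.9 = 2.5
A=23: ŷ = -2.5 + 1.4·23 = 29.7; e = 27.7 − 29.7 = -2
A=25: ŷ = -2.5 + 1.4·25 = 32.5; e = 31 − 32.5 = -1.5
A=27: ŷ = -2.5 + 1.4·27 = 35.3; e = 37.3 − 35.3 = 2
Largest |e| is 2.5 at A = 21, residual 2.5.

A = 21, e = 2.5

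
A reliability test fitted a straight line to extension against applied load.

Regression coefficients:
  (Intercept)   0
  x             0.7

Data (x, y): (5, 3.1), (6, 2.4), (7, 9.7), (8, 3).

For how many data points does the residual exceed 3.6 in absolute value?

1

x=5: ŷ = 0.7·5 = 3.5; e = 3.1 − 3.5 = -0.4
x=6: ŷ = 0.7·6 = 4.2; e = 2.4 − 4.2 = -1.8
x=7: ŷ = 0.7·7 = 4.9; e = 9.7 − 4.9 = 4.8
x=8: ŷ = 0.7·8 = 5.6; e = 3 − 5.6 = -2.6
|e| > 3.6: x=7 (|e|=4.8) → 1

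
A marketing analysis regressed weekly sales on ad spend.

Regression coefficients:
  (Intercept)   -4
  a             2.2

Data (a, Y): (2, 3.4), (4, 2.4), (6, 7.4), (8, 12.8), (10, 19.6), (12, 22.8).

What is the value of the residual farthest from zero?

r = 3

a=2: ŷ = -4 + 2.2·2 = 0.4; r = 3.4 − 0.4 = 3
a=4: ŷ = -4 + 2.2·4 = 4.8; r = 2.4 − 4.8 = -2.4
a=6: ŷ = -4 + 2.2·6 = 9.2; r = 7.4 − 9.2 = -1.8
a=8: ŷ = -4 + 2.2·8 = 13.6; r = 12.8 − 13.6 = -0.8
a=10: ŷ = -4 + 2.2·10 = 18; r = 19.6 − 18 = 1.6
a=12: ŷ = -4 + 2.2·12 = 22.4; r = 22.8 − 22.4 = 0.4
Largest |r| is 3 at a = 2, residual 3.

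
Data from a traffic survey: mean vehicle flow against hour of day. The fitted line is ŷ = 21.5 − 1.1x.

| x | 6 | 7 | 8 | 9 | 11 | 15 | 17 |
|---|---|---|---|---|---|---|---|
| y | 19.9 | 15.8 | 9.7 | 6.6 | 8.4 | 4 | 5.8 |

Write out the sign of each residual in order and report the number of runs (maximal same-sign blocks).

x=6: ŷ = 21.5 − 1.1·6 = 14.9; r = 19.9 − 14.9 = 5
x=7: ŷ = 21.5 − 1.1·7 = 13.8; r = 15.8 − 13.8 = 2
x=8: ŷ = 21.5 − 1.1·8 = 12.7; r = 9.7 − 12.7 = -3
x=9: ŷ = 21.5 − 1.1·9 = 11.6; r = 6.6 − 11.6 = -5
x=11: ŷ = 21.5 − 1.1·11 = 9.4; r = 8.4 − 9.4 = -1
x=15: ŷ = 21.5 − 1.1·15 = 5; r = 4 − 5 = -1
x=17: ŷ = 21.5 − 1.1·17 = 2.8; r = 5.8 − 2.8 = 3
Signs: + + − − − − +
Runs: +×2, −×4, +×1 → 3

3 runs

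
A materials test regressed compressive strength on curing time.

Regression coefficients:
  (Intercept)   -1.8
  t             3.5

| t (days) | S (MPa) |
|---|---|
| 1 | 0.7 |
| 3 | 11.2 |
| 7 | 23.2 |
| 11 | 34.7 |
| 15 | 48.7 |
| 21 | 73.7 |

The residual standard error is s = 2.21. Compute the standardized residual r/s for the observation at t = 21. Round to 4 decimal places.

Ŝ = -1.8 + 3.5·21 = 71.7
r = 73.7 − 71.7 = 2
r/s = 2 / 2.21 = 0.9050

0.9050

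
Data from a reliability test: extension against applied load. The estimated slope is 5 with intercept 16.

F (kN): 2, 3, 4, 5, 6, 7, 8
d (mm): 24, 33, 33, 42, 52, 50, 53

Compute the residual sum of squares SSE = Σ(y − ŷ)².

F=2: ŷ = 16 + 5·2 = 26; r = 24 − 26 = -2
F=3: ŷ = 16 + 5·3 = 31; r = 33 − 31 = 2
F=4: ŷ = 16 + 5·4 = 36; r = 33 − 36 = -3
F=5: ŷ = 16 + 5·5 = 41; r = 42 − 41 = 1
F=6: ŷ = 16 + 5·6 = 46; r = 52 − 46 = 6
F=7: ŷ = 16 + 5·7 = 51; r = 50 − 51 = -1
F=8: ŷ = 16 + 5·8 = 56; r = 53 − 56 = -3
SSE = 4 + 4 + 9 + 1 + 36 + 1 + 9 = 64

SSE = 64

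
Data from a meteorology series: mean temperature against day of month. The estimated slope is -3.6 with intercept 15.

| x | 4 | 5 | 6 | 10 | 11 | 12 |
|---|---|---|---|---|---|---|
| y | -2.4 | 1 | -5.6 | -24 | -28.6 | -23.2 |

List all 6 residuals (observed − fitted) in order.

-3, 4, 1, -3, -4, 5

x=4: ŷ = 15 − 3.6·4 = 0.6; r = -2.4 − 0.6 = -3
x=5: ŷ = 15 − 3.6·5 = -3; r = 1 − (-3) = 4
x=6: ŷ = 15 − 3.6·6 = -6.6; r = -5.6 − (-6.6) = 1
x=10: ŷ = 15 − 3.6·10 = -21; r = -24 − (-21) = -3
x=11: ŷ = 15 − 3.6·11 = -24.6; r = -28.6 − (-24.6) = -4
x=12: ŷ = 15 − 3.6·12 = -28.2; r = -23.2 − (-28.2) = 5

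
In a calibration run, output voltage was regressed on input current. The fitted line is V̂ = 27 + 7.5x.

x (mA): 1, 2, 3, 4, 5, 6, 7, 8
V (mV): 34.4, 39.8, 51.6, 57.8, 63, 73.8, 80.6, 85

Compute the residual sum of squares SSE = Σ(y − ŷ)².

SSE = 20.6

x=1: V̂ = 27 + 7.5·1 = 34.5; r = 34.4 − 34.5 = -0.1
x=2: V̂ = 27 + 7.5·2 = 42; r = 39.8 − 42 = -2.2
x=3: V̂ = 27 + 7.5·3 = 49.5; r = 51.6 − 49.5 = 2.1
x=4: V̂ = 27 + 7.5·4 = 57; r = 57.8 − 57 = 0.8
x=5: V̂ = 27 + 7.5·5 = 64.5; r = 63 − 64.5 = -1.5
x=6: V̂ = 27 + 7.5·6 = 72; r = 73.8 − 72 = 1.8
x=7: V̂ = 27 + 7.5·7 = 79.5; r = 80.6 − 79.5 = 1.1
x=8: V̂ = 27 + 7.5·8 = 87; r = 85 − 87 = -2
SSE = 0.01 + 4.84 + 4.41 + 0.64 + 2.25 + 3.24 + 1.21 + 4 = 20.6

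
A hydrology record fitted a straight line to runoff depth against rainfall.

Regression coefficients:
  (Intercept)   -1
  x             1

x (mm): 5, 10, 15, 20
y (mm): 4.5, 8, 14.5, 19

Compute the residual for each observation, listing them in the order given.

0.5, -1, 0.5, 0

x=5: ŷ = -1 + 5 = 4; e = 4.5 − 4 = 0.5
x=10: ŷ = -1 + 10 = 9; e = 8 − 9 = -1
x=15: ŷ = -1 + 15 = 14; e = 14.5 − 14 = 0.5
x=20: ŷ = -1 + 20 = 19; e = 19 − 19 = 0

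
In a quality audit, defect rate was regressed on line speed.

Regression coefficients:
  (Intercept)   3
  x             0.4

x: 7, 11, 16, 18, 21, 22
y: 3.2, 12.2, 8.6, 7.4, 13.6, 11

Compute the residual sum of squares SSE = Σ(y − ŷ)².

SSE = 43.76

x=7: ŷ = 3 + 0.4·7 = 5.8; e = 3.2 − 5.8 = -2.6
x=11: ŷ = 3 + 0.4·11 = 7.4; e = 12.2 − 7.4 = 4.8
x=16: ŷ = 3 + 0.4·16 = 9.4; e = 8.6 − 9.4 = -0.8
x=18: ŷ = 3 + 0.4·18 = 10.2; e = 7.4 − 10.2 = -2.8
x=21: ŷ = 3 + 0.4·21 = 11.4; e = 13.6 − 11.4 = 2.2
x=22: ŷ = 3 + 0.4·22 = 11.8; e = 11 − 11.8 = -0.8
SSE = 6.76 + 23.04 + 0.64 + 7.84 + 4.84 + 0.64 = 43.76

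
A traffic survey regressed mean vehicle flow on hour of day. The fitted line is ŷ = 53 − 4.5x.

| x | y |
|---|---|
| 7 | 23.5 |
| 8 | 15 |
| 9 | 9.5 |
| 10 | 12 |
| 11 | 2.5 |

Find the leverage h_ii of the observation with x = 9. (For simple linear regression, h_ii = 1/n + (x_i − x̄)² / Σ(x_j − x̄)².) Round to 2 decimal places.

x̄ = (7 + 8 + 9 + 10 + 11)/5 = 9
Σ(x − x̄)² = 4 + 1 + 0 + 1 + 4 = 10
h = 1/5 + (0)²/10 = 0.2 + 0 = 0.20

h = 0.20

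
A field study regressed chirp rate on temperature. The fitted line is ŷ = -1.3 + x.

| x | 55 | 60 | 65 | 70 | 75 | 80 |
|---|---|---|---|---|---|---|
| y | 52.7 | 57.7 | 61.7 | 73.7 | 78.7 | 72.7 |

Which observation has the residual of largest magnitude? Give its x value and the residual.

x=55: ŷ = -1.3 + 55 = 53.7; r = 52.7 − 53.7 = -1
x=60: ŷ = -1.3 + 60 = 58.7; r = 57.7 − 58.7 = -1
x=65: ŷ = -1.3 + 65 = 63.7; r = 61.7 − 63.7 = -2
x=70: ŷ = -1.3 + 70 = 68.7; r = 73.7 − 68.7 = 5
x=75: ŷ = -1.3 + 75 = 73.7; r = 78.7 − 73.7 = 5
x=80: ŷ = -1.3 + 80 = 78.7; r = 72.7 − 78.7 = -6
Largest |r| is 6 at x = 80, residual -6.

x = 80, r = -6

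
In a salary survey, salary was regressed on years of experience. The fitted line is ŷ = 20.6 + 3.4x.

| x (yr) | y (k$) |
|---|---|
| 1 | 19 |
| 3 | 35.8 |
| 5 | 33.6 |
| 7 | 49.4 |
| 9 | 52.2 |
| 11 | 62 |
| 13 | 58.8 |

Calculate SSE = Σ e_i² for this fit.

x=1: ŷ = 20.6 + 3.4·1 = 24; e = 19 − 24 = -5
x=3: ŷ = 20.6 + 3.4·3 = 30.8; e = 35.8 − 30.8 = 5
x=5: ŷ = 20.6 + 3.4·5 = 37.6; e = 33.6 − 37.6 = -4
x=7: ŷ = 20.6 + 3.4·7 = 44.4; e = 49.4 − 44.4 = 5
x=9: ŷ = 20.6 + 3.4·9 = 51.2; e = 52.2 − 51.2 = 1
x=11: ŷ = 20.6 + 3.4·11 = 58; e = 62 − 58 = 4
x=13: ŷ = 20.6 + 3.4·13 = 64.8; e = 58.8 − 64.8 = -6
SSE = 25 + 25 + 16 + 25 + 1 + 16 + 36 = 144

SSE = 144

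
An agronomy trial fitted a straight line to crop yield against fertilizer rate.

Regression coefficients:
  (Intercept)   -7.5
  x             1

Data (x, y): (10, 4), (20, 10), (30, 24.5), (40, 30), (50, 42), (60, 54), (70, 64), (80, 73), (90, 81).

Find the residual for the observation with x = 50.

ŷ = -7.5 + 50 = 42.5
e = 42 − 42.5 = -0.5

e = -0.5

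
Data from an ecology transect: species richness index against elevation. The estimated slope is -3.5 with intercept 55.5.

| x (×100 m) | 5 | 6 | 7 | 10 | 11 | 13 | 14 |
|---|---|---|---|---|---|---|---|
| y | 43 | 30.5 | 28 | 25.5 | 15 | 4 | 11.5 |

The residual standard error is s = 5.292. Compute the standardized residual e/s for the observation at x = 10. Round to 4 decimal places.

0.9448

ŷ = 55.5 − 3.5·10 = 20.5
e = 25.5 − 20.5 = 5
e/s = 5 / 5.292 = 0.9448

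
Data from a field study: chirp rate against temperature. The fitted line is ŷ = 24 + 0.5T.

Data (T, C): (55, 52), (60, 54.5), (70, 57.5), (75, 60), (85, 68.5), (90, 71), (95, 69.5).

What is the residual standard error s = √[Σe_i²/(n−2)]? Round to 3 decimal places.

T=55: ŷ = 24 + 0.5·55 = 51.5; e = 52 − 51.5 = 0.5
T=60: ŷ = 24 + 0.5·60 = 54; e = 54.5 − 54 = 0.5
T=70: ŷ = 24 + 0.5·70 = 59; e = 57.5 − 59 = -1.5
T=75: ŷ = 24 + 0.5·75 = 61.5; e = 60 − 61.5 = -1.5
T=85: ŷ = 24 + 0.5·85 = 66.5; e = 68.5 − 66.5 = 2
T=90: ŷ = 24 + 0.5·90 = 69; e = 71 − 69 = 2
T=95: ŷ = 24 + 0.5·95 = 71.5; e = 69.5 − 71.5 = -2
SSE = 0.25 + 0.25 + 2.25 + 2.25 + 4 + 4 + 4 = 17
s = √(17/5) = √3.4 ≈ 1.844

s = 1.844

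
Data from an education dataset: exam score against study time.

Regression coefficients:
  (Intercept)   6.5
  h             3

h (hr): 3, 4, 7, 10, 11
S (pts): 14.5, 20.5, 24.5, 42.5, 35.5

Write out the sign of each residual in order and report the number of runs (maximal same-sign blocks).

h=3: ŷ = 6.5 + 3·3 = 15.5; r = 14.5 − 15.5 = -1
h=4: ŷ = 6.5 + 3·4 = 18.5; r = 20.5 − 18.5 = 2
h=7: ŷ = 6.5 + 3·7 = 27.5; r = 24.5 − 27.5 = -3
h=10: ŷ = 6.5 + 3·10 = 36.5; r = 42.5 − 36.5 = 6
h=11: ŷ = 6.5 + 3·11 = 39.5; r = 35.5 − 39.5 = -4
Signs: − + − + −
Runs: −×1, +×1, −×1, +×1, −×1 → 5

5 runs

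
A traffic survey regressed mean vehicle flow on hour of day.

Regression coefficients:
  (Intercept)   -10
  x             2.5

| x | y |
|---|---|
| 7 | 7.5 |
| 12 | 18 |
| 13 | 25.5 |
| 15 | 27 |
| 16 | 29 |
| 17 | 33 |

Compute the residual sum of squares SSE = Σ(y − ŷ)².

x=7: ŷ = -10 + 2.5·7 = 7.5; r = 7.5 − 7.5 = 0
x=12: ŷ = -10 + 2.5·12 = 20; r = 18 − 20 = -2
x=13: ŷ = -10 + 2.5·13 = 22.5; r = 25.5 − 22.5 = 3
x=15: ŷ = -10 + 2.5·15 = 27.5; r = 27 − 27.5 = -0.5
x=16: ŷ = -10 + 2.5·16 = 30; r = 29 − 30 = -1
x=17: ŷ = -10 + 2.5·17 = 32.5; r = 33 − 32.5 = 0.5
SSE = 0 + 4 + 9 + 0.25 + 1 + 0.25 = 14.5

SSE = 14.5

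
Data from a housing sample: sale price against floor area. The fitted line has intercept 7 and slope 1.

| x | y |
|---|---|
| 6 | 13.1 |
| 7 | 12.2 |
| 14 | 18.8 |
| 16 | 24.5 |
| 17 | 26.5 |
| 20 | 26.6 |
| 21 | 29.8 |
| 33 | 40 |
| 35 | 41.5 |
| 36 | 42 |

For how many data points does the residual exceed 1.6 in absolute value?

x=6: ŷ = 7 + 6 = 13; e = 13.1 − 13 = 0.1
x=7: ŷ = 7 + 7 = 14; e = 12.2 − 14 = -1.8
x=14: ŷ = 7 + 14 = 21; e = 18.8 − 21 = -2.2
x=16: ŷ = 7 + 16 = 23; e = 24.5 − 23 = 1.5
x=17: ŷ = 7 + 17 = 24; e = 26.5 − 24 = 2.5
x=20: ŷ = 7 + 20 = 27; e = 26.6 − 27 = -0.4
x=21: ŷ = 7 + 21 = 28; e = 29.8 − 28 = 1.8
x=33: ŷ = 7 + 33 = 40; e = 40 − 40 = 0
x=35: ŷ = 7 + 35 = 42; e = 41.5 − 42 = -0.5
x=36: ŷ = 7 + 36 = 43; e = 42 − 43 = -1
|e| > 1.6: x=7 (|e|=1.8), x=14 (|e|=2.2), x=17 (|e|=2.5), x=21 (|e|=1.8) → 4

4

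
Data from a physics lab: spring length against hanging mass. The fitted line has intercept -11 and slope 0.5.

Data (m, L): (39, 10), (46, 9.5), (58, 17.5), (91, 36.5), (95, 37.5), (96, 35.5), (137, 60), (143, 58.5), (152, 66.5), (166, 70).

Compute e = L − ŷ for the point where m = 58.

e = -0.5

ŷ = -11 + 0.5·58 = 18
e = 17.5 − 18 = -0.5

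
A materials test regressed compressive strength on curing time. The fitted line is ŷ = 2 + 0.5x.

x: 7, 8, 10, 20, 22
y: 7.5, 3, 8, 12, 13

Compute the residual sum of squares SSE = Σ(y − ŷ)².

x=7: ŷ = 2 + 0.5·7 = 5.5; e = 7.5 − 5.5 = 2
x=8: ŷ = 2 + 0.5·8 = 6; e = 3 − 6 = -3
x=10: ŷ = 2 + 0.5·10 = 7; e = 8 − 7 = 1
x=20: ŷ = 2 + 0.5·20 = 12; e = 12 − 12 = 0
x=22: ŷ = 2 + 0.5·22 = 13; e = 13 − 13 = 0
SSE = 4 + 9 + 1 + 0 + 0 = 14

SSE = 14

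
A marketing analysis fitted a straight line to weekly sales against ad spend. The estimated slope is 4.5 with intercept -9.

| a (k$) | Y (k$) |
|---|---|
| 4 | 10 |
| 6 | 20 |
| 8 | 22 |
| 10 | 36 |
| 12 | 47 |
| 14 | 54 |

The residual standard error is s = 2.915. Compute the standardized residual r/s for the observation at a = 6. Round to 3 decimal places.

0.686

Ŷ = -9 + 4.5·6 = 18
r = 20 − 18 = 2
r/s = 2 / 2.915 = 0.686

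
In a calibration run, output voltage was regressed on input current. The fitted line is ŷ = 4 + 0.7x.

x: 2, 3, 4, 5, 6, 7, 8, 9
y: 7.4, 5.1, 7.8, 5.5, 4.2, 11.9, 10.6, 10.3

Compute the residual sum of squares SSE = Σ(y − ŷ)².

SSE = 36

x=2: ŷ = 4 + 0.7·2 = 5.4; e = 7.4 − 5.4 = 2
x=3: ŷ = 4 + 0.7·3 = 6.1; e = 5.1 − 6.1 = -1
x=4: ŷ = 4 + 0.7·4 = 6.8; e = 7.8 − 6.8 = 1
x=5: ŷ = 4 + 0.7·5 = 7.5; e = 5.5 − 7.5 = -2
x=6: ŷ = 4 + 0.7·6 = 8.2; e = 4.2 − 8.2 = -4
x=7: ŷ = 4 + 0.7·7 = 8.9; e = 11.9 − 8.9 = 3
x=8: ŷ = 4 + 0.7·8 = 9.6; e = 10.6 − 9.6 = 1
x=9: ŷ = 4 + 0.7·9 = 10.3; e = 10.3 − 10.3 = 0
SSE = 4 + 1 + 1 + 4 + 16 + 9 + 1 + 0 = 36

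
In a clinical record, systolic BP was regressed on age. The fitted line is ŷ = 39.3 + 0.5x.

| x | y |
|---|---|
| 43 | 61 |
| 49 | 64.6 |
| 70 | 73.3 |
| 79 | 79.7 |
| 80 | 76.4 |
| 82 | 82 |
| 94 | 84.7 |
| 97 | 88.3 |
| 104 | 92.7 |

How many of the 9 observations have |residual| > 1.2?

x=43: ŷ = 39.3 + 0.5·43 = 60.8; r = 61 − 60.8 = 0.2
x=49: ŷ = 39.3 + 0.5·49 = 63.8; r = 64.6 − 63.8 = 0.8
x=70: ŷ = 39.3 + 0.5·70 = 74.3; r = 73.3 − 74.3 = -1
x=79: ŷ = 39.3 + 0.5·79 = 78.8; r = 79.7 − 78.8 = 0.9
x=80: ŷ = 39.3 + 0.5·80 = 79.3; r = 76.4 − 79.3 = -2.9
x=82: ŷ = 39.3 + 0.5·82 = 80.3; r = 82 − 80.3 = 1.7
x=94: ŷ = 39.3 + 0.5·94 = 86.3; r = 84.7 − 86.3 = -1.6
x=97: ŷ = 39.3 + 0.5·97 = 87.8; r = 88.3 − 87.8 = 0.5
x=104: ŷ = 39.3 + 0.5·104 = 91.3; r = 92.7 − 91.3 = 1.4
|r| > 1.2: x=80 (|r|=2.9), x=82 (|r|=1.7), x=94 (|r|=1.6), x=104 (|r|=1.4) → 4

4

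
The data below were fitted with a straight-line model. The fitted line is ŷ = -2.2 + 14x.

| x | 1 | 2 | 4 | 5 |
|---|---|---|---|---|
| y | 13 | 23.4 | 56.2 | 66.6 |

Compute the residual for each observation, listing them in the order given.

x=1: ŷ = -2.2 + 14·1 = 11.8; r = 13 − 11.8 = 1.2
x=2: ŷ = -2.2 + 14·2 = 25.8; r = 23.4 − 25.8 = -2.4
x=4: ŷ = -2.2 + 14·4 = 53.8; r = 56.2 − 53.8 = 2.4
x=5: ŷ = -2.2 + 14·5 = 67.8; r = 66.6 − 67.8 = -1.2

1.2, -2.4, 2.4, -1.2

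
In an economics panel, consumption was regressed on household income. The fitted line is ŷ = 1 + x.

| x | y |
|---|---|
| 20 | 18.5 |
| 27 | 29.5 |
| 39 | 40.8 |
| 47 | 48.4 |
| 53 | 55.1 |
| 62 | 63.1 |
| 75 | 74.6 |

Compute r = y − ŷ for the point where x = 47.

r = 0.4

ŷ = 1 + 47 = 48
r = 48.4 − 48 = 0.4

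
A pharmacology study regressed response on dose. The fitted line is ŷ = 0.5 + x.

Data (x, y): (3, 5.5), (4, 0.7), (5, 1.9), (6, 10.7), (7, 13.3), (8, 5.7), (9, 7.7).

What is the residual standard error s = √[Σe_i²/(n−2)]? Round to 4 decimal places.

s = 4.3304

x=3: ŷ = 0.5 + 3 = 3.5; e = 5.5 − 3.5 = 2
x=4: ŷ = 0.5 + 4 = 4.5; e = 0.7 − 4.5 = -3.8
x=5: ŷ = 0.5 + 5 = 5.5; e = 1.9 − 5.5 = -3.6
x=6: ŷ = 0.5 + 6 = 6.5; e = 10.7 − 6.5 = 4.2
x=7: ŷ = 0.5 + 7 = 7.5; e = 13.3 − 7.5 = 5.8
x=8: ŷ = 0.5 + 8 = 8.5; e = 5.7 − 8.5 = -2.8
x=9: ŷ = 0.5 + 9 = 9.5; e = 7.7 − 9.5 = -1.8
SSE = 4 + 14.44 + 12.96 + 17.64 + 33.64 + 7.84 + 3.24 = 93.76
s = √(93.76/5) = √18.752 ≈ 4.3304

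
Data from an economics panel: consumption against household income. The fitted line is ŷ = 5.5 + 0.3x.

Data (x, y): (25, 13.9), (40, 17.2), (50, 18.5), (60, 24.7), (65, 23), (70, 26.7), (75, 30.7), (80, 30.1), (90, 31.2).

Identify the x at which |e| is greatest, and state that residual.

x=25: ŷ = 5.5 + 0.3·25 = 13; e = 13.9 − 13 = 0.9
x=40: ŷ = 5.5 + 0.3·40 = 17.5; e = 17.2 − 17.5 = -0.3
x=50: ŷ = 5.5 + 0.3·50 = 20.5; e = 18.5 − 20.5 = -2
x=60: ŷ = 5.5 + 0.3·60 = 23.5; e = 24.7 − 23.5 = 1.2
x=65: ŷ = 5.5 + 0.3·65 = 25; e = 23 − 25 = -2
x=70: ŷ = 5.5 + 0.3·70 = 26.5; e = 26.7 − 26.5 = 0.2
x=75: ŷ = 5.5 + 0.3·75 = 28; e = 30.7 − 28 = 2.7
x=80: ŷ = 5.5 + 0.3·80 = 29.5; e = 30.1 − 29.5 = 0.6
x=90: ŷ = 5.5 + 0.3·90 = 32.5; e = 31.2 − 32.5 = -1.3
Largest |e| is 2.7 at x = 75, residual 2.7.

x = 75, e = 2.7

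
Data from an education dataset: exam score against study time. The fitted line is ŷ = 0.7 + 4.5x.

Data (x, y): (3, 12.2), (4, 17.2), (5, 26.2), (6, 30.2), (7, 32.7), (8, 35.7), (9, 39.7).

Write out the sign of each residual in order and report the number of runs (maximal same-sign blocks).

x=3: ŷ = 0.7 + 4.5·3 = 14.2; e = 12.2 − 14.2 = -2
x=4: ŷ = 0.7 + 4.5·4 = 18.7; e = 17.2 − 18.7 = -1.5
x=5: ŷ = 0.7 + 4.5·5 = 23.2; e = 26.2 − 23.2 = 3
x=6: ŷ = 0.7 + 4.5·6 = 27.7; e = 30.2 − 27.7 = 2.5
x=7: ŷ = 0.7 + 4.5·7 = 32.2; e = 32.7 − 32.2 = 0.5
x=8: ŷ = 0.7 + 4.5·8 = 36.7; e = 35.7 − 36.7 = -1
x=9: ŷ = 0.7 + 4.5·9 = 41.2; e = 39.7 − 41.2 = -1.5
Signs: − − + + + − −
Runs: −×2, +×3, −×2 → 3

3 runs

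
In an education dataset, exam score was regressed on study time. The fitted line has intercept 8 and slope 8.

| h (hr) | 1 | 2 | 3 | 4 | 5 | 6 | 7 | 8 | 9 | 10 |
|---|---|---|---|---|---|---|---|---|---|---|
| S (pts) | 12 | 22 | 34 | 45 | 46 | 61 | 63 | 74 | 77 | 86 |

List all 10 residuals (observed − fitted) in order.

-4, -2, 2, 5, -2, 5, -1, 2, -3, -2

h=1: Ŝ = 8 + 8·1 = 16; e = 12 − 16 = -4
h=2: Ŝ = 8 + 8·2 = 24; e = 22 − 24 = -2
h=3: Ŝ = 8 + 8·3 = 32; e = 34 − 32 = 2
h=4: Ŝ = 8 + 8·4 = 40; e = 45 − 40 = 5
h=5: Ŝ = 8 + 8·5 = 48; e = 46 − 48 = -2
h=6: Ŝ = 8 + 8·6 = 56; e = 61 − 56 = 5
h=7: Ŝ = 8 + 8·7 = 64; e = 63 − 64 = -1
h=8: Ŝ = 8 + 8·8 = 72; e = 74 − 72 = 2
h=9: Ŝ = 8 + 8·9 = 80; e = 77 − 80 = -3
h=10: Ŝ = 8 + 8·10 = 88; e = 86 − 88 = -2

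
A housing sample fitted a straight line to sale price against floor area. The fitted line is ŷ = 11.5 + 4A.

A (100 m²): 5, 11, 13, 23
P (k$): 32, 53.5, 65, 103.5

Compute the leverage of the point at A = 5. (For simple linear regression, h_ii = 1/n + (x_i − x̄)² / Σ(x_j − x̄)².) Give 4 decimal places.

Ā = (5 + 11 + 13 + 23)/4 = 13
Σ(A − Ā)² = 64 + 4 + 0 + 100 = 168
h = 1/4 + (-8)²/168 = 0.25 + 0.380952 = 0.6310

h = 0.6310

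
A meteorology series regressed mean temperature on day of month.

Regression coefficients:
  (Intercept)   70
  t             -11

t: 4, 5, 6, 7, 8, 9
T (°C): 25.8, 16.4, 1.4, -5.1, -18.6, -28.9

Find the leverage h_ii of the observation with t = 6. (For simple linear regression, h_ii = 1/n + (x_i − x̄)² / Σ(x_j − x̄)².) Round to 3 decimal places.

t̄ = (4 + 5 + 6 + 7 + 8 + 9)/6 = 6.5
Σ(t − t̄)² = 6.25 + 2.25 + 0.25 + 0.25 + 2.25 + 6.25 = 17.5
h = 1/6 + (-0.5)²/17.5 = 0.166667 + 0.0142857 = 0.181

h = 0.181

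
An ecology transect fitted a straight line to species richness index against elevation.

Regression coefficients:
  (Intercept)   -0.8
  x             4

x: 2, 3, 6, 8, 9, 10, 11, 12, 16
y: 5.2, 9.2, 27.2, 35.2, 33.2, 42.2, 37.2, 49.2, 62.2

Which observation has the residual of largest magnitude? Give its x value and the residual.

x = 11, e = -6

x=2: ŷ = -0.8 + 4·2 = 7.2; e = 5.2 − 7.2 = -2
x=3: ŷ = -0.8 + 4·3 = 11.2; e = 9.2 − 11.2 = -2
x=6: ŷ = -0.8 + 4·6 = 23.2; e = 27.2 − 23.2 = 4
x=8: ŷ = -0.8 + 4·8 = 31.2; e = 35.2 − 31.2 = 4
x=9: ŷ = -0.8 + 4·9 = 35.2; e = 33.2 − 35.2 = -2
x=10: ŷ = -0.8 + 4·10 = 39.2; e = 42.2 − 39.2 = 3
x=11: ŷ = -0.8 + 4·11 = 43.2; e = 37.2 − 43.2 = -6
x=12: ŷ = -0.8 + 4·12 = 47.2; e = 49.2 − 47.2 = 2
x=16: ŷ = -0.8 + 4·16 = 63.2; e = 62.2 − 63.2 = -1
Largest |e| is 6 at x = 11, residual -6.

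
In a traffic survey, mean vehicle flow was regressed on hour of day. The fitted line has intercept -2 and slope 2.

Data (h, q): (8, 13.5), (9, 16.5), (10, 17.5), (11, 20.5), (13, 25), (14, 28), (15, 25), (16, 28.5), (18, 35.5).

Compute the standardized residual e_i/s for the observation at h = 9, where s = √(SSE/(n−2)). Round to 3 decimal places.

h=8: ŷ = -2 + 2·8 = 14; e = 13.5 − 14 = -0.5
h=9: ŷ = -2 + 2·9 = 16; e = 16.5 − 16 = 0.5
h=10: ŷ = -2 + 2·10 = 18; e = 17.5 − 18 = -0.5
h=11: ŷ = -2 + 2·11 = 20; e = 20.5 − 20 = 0.5
h=13: ŷ = -2 + 2·13 = 24; e = 25 − 24 = 1
h=14: ŷ = -2 + 2·14 = 26; e = 28 − 26 = 2
h=15: ŷ = -2 + 2·15 = 28; e = 25 − 28 = -3
h=16: ŷ = -2 + 2·16 = 30; e = 28.5 − 30 = -1.5
h=18: ŷ = -2 + 2·18 = 34; e = 35.5 − 34 = 1.5
SSE = 0.25 + 0.25 + 0.25 + 0.25 + 1 + 4 + 9 + 2.25 + 2.25 = 19.5
s = √(19.5/7) = 1.66905
e/s = 0.5 / 1.66905 = 0.300

0.300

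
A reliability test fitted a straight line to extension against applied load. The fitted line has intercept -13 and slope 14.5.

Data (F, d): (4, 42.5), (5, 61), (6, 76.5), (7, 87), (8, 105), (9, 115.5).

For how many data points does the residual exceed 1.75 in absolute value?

4

F=4: d̂ = -13 + 14.5·4 = 45; e = 42.5 − 45 = -2.5
F=5: d̂ = -13 + 14.5·5 = 59.5; e = 61 − 59.5 = 1.5
F=6: d̂ = -13 + 14.5·6 = 74; e = 76.5 − 74 = 2.5
F=7: d̂ = -13 + 14.5·7 = 88.5; e = 87 − 88.5 = -1.5
F=8: d̂ = -13 + 14.5·8 = 103; e = 105 − 103 = 2
F=9: d̂ = -13 + 14.5·9 = 117.5; e = 115.5 − 117.5 = -2
|e| > 1.75: F=4 (|e|=2.5), F=6 (|e|=2.5), F=8 (|e|=2), F=9 (|e|=2) → 4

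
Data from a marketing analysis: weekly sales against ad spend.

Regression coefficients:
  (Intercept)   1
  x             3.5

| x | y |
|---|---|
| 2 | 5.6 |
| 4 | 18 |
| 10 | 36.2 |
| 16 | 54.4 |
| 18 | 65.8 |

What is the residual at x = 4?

e = 3

ŷ = 1 + 3.5·4 = 15
e = 18 − 15 = 3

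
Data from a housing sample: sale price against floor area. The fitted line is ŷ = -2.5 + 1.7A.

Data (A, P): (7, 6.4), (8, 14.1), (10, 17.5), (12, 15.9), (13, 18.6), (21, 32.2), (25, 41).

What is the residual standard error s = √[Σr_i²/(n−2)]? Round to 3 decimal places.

A=7: ŷ = -2.5 + 1.7·7 = 9.4; r = 6.4 − 9.4 = -3
A=8: ŷ = -2.5 + 1.7·8 = 11.1; r = 14.1 − 11.1 = 3
A=10: ŷ = -2.5 + 1.7·10 = 14.5; r = 17.5 − 14.5 = 3
A=12: ŷ = -2.5 + 1.7·12 = 17.9; r = 15.9 − 17.9 = -2
A=13: ŷ = -2.5 + 1.7·13 = 19.6; r = 18.6 − 19.6 = -1
A=21: ŷ = -2.5 + 1.7·21 = 33.2; r = 32.2 − 33.2 = -1
A=25: ŷ = -2.5 + 1.7·25 = 40; r = 41 − 40 = 1
SSE = 9 + 9 + 9 + 4 + 1 + 1 + 1 = 34
s = √(34/5) = √6.8 ≈ 2.608

s = 2.608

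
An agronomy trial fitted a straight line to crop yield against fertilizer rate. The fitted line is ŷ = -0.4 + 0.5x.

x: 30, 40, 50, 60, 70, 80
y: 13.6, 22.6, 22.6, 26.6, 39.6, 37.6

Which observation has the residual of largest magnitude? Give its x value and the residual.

x=30: ŷ = -0.4 + 0.5·30 = 14.6; e = 13.6 − 14.6 = -1
x=40: ŷ = -0.4 + 0.5·40 = 19.6; e = 22.6 − 19.6 = 3
x=50: ŷ = -0.4 + 0.5·50 = 24.6; e = 22.6 − 24.6 = -2
x=60: ŷ = -0.4 + 0.5·60 = 29.6; e = 26.6 − 29.6 = -3
x=70: ŷ = -0.4 + 0.5·70 = 34.6; e = 39.6 − 34.6 = 5
x=80: ŷ = -0.4 + 0.5·80 = 39.6; e = 37.6 − 39.6 = -2
Largest |e| is 5 at x = 70, residual 5.

x = 70, e = 5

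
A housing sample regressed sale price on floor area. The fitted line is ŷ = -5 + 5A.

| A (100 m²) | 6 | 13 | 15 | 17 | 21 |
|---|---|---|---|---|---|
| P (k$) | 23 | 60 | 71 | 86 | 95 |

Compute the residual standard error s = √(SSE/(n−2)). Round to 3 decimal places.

A=6: ŷ = -5 + 5·6 = 25; r = 23 − 25 = -2
A=13: ŷ = -5 + 5·13 = 60; r = 60 − 60 = 0
A=15: ŷ = -5 + 5·15 = 70; r = 71 − 70 = 1
A=17: ŷ = -5 + 5·17 = 80; r = 86 − 80 = 6
A=21: ŷ = -5 + 5·21 = 100; r = 95 − 100 = -5
SSE = 4 + 0 + 1 + 36 + 25 = 66
s = √(66/3) = √22 ≈ 4.690

s = 4.690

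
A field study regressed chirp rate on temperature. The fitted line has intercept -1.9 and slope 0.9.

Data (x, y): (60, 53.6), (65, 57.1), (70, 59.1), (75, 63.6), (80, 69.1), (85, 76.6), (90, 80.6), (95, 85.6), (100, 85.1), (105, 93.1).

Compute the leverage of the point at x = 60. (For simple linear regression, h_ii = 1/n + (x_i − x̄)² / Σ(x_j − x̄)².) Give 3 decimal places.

h = 0.345

x̄ = (60 + 65 + 70 + 75 + 80 + 85 + 90 + 95 + 100 + 105)/10 = 82.5
Σ(x − x̄)² = 506.25 + 306.25 + 156.25 + 56.25 + 6.25 + 6.25 + 56.25 + 156.25 + 306.25 + 506.25 = 2062.5
h = 1/10 + (-22.5)²/2062.5 = 0.1 + 0.245455 = 0.345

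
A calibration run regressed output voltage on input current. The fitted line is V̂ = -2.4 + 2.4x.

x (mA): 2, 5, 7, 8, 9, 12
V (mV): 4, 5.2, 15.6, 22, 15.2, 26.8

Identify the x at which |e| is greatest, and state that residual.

x = 8, e = 5.2

x=2: V̂ = -2.4 + 2.4·2 = 2.4; e = 4 − 2.4 = 1.6
x=5: V̂ = -2.4 + 2.4·5 = 9.6; e = 5.2 − 9.6 = -4.4
x=7: V̂ = -2.4 + 2.4·7 = 14.4; e = 15.6 − 14.4 = 1.2
x=8: V̂ = -2.4 + 2.4·8 = 16.8; e = 22 − 16.8 = 5.2
x=9: V̂ = -2.4 + 2.4·9 = 19.2; e = 15.2 − 19.2 = -4
x=12: V̂ = -2.4 + 2.4·12 = 26.4; e = 26.8 − 26.4 = 0.4
Largest |e| is 5.2 at x = 8, residual 5.2.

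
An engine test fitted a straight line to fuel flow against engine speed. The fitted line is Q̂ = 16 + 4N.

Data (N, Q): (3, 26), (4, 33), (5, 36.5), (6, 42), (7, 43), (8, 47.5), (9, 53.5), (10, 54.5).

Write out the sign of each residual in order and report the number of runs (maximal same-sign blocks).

5 runs

N=3: Q̂ = 16 + 4·3 = 28; e = 26 − 28 = -2
N=4: Q̂ = 16 + 4·4 = 32; e = 33 − 32 = 1
N=5: Q̂ = 16 + 4·5 = 36; e = 36.5 − 36 = 0.5
N=6: Q̂ = 16 + 4·6 = 40; e = 42 − 40 = 2
N=7: Q̂ = 16 + 4·7 = 44; e = 43 − 44 = -1
N=8: Q̂ = 16 + 4·8 = 48; e = 47.5 − 48 = -0.5
N=9: Q̂ = 16 + 4·9 = 52; e = 53.5 − 52 = 1.5
N=10: Q̂ = 16 + 4·10 = 56; e = 54.5 − 56 = -1.5
Signs: − + + + − − + −
Runs: −×1, +×3, −×2, +×1, −×1 → 5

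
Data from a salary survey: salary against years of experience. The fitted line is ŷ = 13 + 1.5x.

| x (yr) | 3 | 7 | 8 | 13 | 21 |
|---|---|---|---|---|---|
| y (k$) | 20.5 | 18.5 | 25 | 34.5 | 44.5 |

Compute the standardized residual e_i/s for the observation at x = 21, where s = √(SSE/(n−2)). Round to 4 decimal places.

x=3: ŷ = 13 + 1.5·3 = 17.5; e = 20.5 − 17.5 = 3
x=7: ŷ = 13 + 1.5·7 = 23.5; e = 18.5 − 23.5 = -5
x=8: ŷ = 13 + 1.5·8 = 25; e = 25 − 25 = 0
x=13: ŷ = 13 + 1.5·13 = 32.5; e = 34.5 − 32.5 = 2
x=21: ŷ = 13 + 1.5·21 = 44.5; e = 44.5 − 44.5 = 0
SSE = 9 + 25 + 0 + 4 + 0 = 38
s = √(38/3) = 3.55903
e/s = 0 / 3.55903 = 0.0000

0.0000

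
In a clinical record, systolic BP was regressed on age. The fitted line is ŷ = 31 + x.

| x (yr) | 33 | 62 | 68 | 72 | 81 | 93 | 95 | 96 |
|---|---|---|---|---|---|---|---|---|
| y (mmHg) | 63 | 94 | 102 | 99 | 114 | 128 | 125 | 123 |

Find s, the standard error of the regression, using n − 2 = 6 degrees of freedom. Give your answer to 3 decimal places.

x=33: ŷ = 31 + 33 = 64; e = 63 − 64 = -1
x=62: ŷ = 31 + 62 = 93; e = 94 − 93 = 1
x=68: ŷ = 31 + 68 = 99; e = 102 − 99 = 3
x=72: ŷ = 31 + 72 = 103; e = 99 − 103 = -4
x=81: ŷ = 31 + 81 = 112; e = 114 − 112 = 2
x=93: ŷ = 31 + 93 = 124; e = 128 − 124 = 4
x=95: ŷ = 31 + 95 = 126; e = 125 − 126 = -1
x=96: ŷ = 31 + 96 = 127; e = 123 − 127 = -4
SSE = 1 + 1 + 9 + 16 + 4 + 16 + 1 + 16 = 64
s = √(64/6) = √10.6667 ≈ 3.266

s = 3.266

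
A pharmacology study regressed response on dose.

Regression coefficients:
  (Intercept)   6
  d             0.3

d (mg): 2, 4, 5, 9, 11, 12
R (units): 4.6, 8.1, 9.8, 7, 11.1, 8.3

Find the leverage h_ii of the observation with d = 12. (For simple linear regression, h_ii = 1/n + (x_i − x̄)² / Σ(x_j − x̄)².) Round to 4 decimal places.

h = 0.4487

d̄ = (2 + 4 + 5 + 9 + 11 + 12)/6 = 7.16667
Σ(d − d̄)² = 26.6944 + 10.0278 + 4.69444 + 3.36111 + 14.6944 + 23.3611 = 82.8333
h = 1/6 + (4.83333)²/82.8333 = 0.166667 + 0.282025 = 0.4487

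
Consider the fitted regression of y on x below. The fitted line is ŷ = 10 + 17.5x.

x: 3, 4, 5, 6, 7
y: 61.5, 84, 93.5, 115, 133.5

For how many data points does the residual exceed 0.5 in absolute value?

x=3: ŷ = 10 + 17.5·3 = 62.5; r = 61.5 − 62.5 = -1
x=4: ŷ = 10 + 17.5·4 = 80; r = 84 − 80 = 4
x=5: ŷ = 10 + 17.5·5 = 97.5; r = 93.5 − 97.5 = -4
x=6: ŷ = 10 + 17.5·6 = 115; r = 115 − 115 = 0
x=7: ŷ = 10 + 17.5·7 = 132.5; r = 133.5 − 132.5 = 1
|r| > 0.5: x=3 (|r|=1), x=4 (|r|=4), x=5 (|r|=4), x=7 (|r|=1) → 4

4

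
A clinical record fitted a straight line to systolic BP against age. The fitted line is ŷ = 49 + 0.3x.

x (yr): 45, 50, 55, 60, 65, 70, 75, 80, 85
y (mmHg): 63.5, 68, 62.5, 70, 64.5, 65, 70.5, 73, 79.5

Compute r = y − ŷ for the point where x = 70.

r = -5

ŷ = 49 + 0.3·70 = 70
r = 65 − 70 = -5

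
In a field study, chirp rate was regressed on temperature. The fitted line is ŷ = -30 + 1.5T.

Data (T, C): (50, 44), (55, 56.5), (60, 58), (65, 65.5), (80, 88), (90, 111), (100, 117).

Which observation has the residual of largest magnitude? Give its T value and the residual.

T=50: ŷ = -30 + 1.5·50 = 45; e = 44 − 45 = -1
T=55: ŷ = -30 + 1.5·55 = 52.5; e = 56.5 − 52.5 = 4
T=60: ŷ = -30 + 1.5·60 = 60; e = 58 − 60 = -2
T=65: ŷ = -30 + 1.5·65 = 67.5; e = 65.5 − 67.5 = -2
T=80: ŷ = -30 + 1.5·80 = 90; e = 88 − 90 = -2
T=90: ŷ = -30 + 1.5·90 = 105; e = 111 − 105 = 6
T=100: ŷ = -30 + 1.5·100 = 120; e = 117 − 120 = -3
Largest |e| is 6 at T = 90, residual 6.

T = 90, e = 6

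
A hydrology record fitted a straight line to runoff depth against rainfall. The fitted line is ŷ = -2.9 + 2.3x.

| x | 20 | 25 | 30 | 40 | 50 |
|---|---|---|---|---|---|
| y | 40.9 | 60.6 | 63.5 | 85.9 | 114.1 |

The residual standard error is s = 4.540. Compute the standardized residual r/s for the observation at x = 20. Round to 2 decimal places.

ŷ = -2.9 + 2.3·20 = 43.1
r = 40.9 − 43.1 = -2.2
r/s = -2.2 / 4.540 = -0.48

-0.48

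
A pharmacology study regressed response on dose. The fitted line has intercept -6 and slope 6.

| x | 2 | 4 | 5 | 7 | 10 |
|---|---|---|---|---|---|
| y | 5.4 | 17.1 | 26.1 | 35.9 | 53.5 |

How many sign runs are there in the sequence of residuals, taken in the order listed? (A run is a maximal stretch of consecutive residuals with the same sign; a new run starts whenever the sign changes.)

3 runs

x=2: ŷ = -6 + 6·2 = 6; e = 5.4 − 6 = -0.6
x=4: ŷ = -6 + 6·4 = 18; e = 17.1 − 18 = -0.9
x=5: ŷ = -6 + 6·5 = 24; e = 26.1 − 24 = 2.1
x=7: ŷ = -6 + 6·7 = 36; e = 35.9 − 36 = -0.1
x=10: ŷ = -6 + 6·10 = 54; e = 53.5 − 54 = -0.5
Signs: − − + − −
Runs: −×2, +×1, −×2 → 3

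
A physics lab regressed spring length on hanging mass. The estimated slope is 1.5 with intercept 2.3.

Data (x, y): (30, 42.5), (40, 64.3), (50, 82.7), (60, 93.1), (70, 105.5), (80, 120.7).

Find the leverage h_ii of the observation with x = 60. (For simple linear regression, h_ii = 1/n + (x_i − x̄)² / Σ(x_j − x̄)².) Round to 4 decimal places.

x̄ = (30 + 40 + 50 + 60 + 70 + 80)/6 = 55
Σ(x − x̄)² = 625 + 225 + 25 + 25 + 225 + 625 = 1750
h = 1/6 + (5)²/1750 = 0.166667 + 0.0142857 = 0.1810

h = 0.1810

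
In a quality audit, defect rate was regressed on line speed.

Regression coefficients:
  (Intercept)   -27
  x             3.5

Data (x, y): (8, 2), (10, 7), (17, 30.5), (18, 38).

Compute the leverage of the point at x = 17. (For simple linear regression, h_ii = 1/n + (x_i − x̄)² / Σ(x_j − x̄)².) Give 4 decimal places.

x̄ = (8 + 10 + 17 + 18)/4 = 13.25
Σ(x − x̄)² = 27.5625 + 10.5625 + 14.0625 + 22.5625 = 74.75
h = 1/4 + (3.75)²/74.75 = 0.25 + 0.188127 = 0.4381

h = 0.4381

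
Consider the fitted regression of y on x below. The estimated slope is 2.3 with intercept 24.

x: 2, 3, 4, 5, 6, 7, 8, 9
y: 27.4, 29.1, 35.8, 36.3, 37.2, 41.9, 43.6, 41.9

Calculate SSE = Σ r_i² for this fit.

SSE = 24.96

x=2: ŷ = 24 + 2.3·2 = 28.6; r = 27.4 − 28.6 = -1.2
x=3: ŷ = 24 + 2.3·3 = 30.9; r = 29.1 − 30.9 = -1.8
x=4: ŷ = 24 + 2.3·4 = 33.2; r = 35.8 − 33.2 = 2.6
x=5: ŷ = 24 + 2.3·5 = 35.5; r = 36.3 − 35.5 = 0.8
x=6: ŷ = 24 + 2.3·6 = 37.8; r = 37.2 − 37.8 = -0.6
x=7: ŷ = 24 + 2.3·7 = 40.1; r = 41.9 − 40.1 = 1.8
x=8: ŷ = 24 + 2.3·8 = 42.4; r = 43.6 − 42.4 = 1.2
x=9: ŷ = 24 + 2.3·9 = 44.7; r = 41.9 − 44.7 = -2.8
SSE = 1.44 + 3.24 + 6.76 + 0.64 + 0.36 + 3.24 + 1.44 + 7.84 = 24.96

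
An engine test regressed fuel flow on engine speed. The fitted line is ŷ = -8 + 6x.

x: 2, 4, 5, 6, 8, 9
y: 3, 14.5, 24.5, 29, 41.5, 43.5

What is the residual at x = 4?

ŷ = -8 + 6·4 = 16
e = 14.5 − 16 = -1.5

e = -1.5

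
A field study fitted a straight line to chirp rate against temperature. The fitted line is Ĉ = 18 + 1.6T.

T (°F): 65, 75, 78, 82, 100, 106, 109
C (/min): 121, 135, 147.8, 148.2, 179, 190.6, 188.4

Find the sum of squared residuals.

SSE = 62

T=65: Ĉ = 18 + 1.6·65 = 122; r = 121 − 122 = -1
T=75: Ĉ = 18 + 1.6·75 = 138; r = 135 − 138 = -3
T=78: Ĉ = 18 + 1.6·78 = 142.8; r = 147.8 − 142.8 = 5
T=82: Ĉ = 18 + 1.6·82 = 149.2; r = 148.2 − 149.2 = -1
T=100: Ĉ = 18 + 1.6·100 = 178; r = 179 − 178 = 1
T=106: Ĉ = 18 + 1.6·106 = 187.6; r = 190.6 − 187.6 = 3
T=109: Ĉ = 18 + 1.6·109 = 192.4; r = 188.4 − 192.4 = -4
SSE = 1 + 9 + 25 + 1 + 1 + 9 + 16 = 62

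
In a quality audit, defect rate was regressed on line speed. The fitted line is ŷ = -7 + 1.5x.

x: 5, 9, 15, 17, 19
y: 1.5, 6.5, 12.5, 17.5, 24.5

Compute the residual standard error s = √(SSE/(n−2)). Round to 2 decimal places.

s = 2.58

x=5: ŷ = -7 + 1.5·5 = 0.5; e = 1.5 − 0.5 = 1
x=9: ŷ = -7 + 1.5·9 = 6.5; e = 6.5 − 6.5 = 0
x=15: ŷ = -7 + 1.5·15 = 15.5; e = 12.5 − 15.5 = -3
x=17: ŷ = -7 + 1.5·17 = 18.5; e = 17.5 − 18.5 = -1
x=19: ŷ = -7 + 1.5·19 = 21.5; e = 24.5 − 21.5 = 3
SSE = 1 + 0 + 9 + 1 + 9 = 20
s = √(20/3) = √6.66667 ≈ 2.58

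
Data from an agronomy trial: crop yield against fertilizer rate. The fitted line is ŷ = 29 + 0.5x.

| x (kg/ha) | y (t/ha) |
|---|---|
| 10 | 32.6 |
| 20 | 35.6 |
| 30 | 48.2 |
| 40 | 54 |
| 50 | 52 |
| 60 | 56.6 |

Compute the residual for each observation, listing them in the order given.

x=10: ŷ = 29 + 0.5·10 = 34; e = 32.6 − 34 = -1.4
x=20: ŷ = 29 + 0.5·20 = 39; e = 35.6 − 39 = -3.4
x=30: ŷ = 29 + 0.5·30 = 44; e = 48.2 − 44 = 4.2
x=40: ŷ = 29 + 0.5·40 = 49; e = 54 − 49 = 5
x=50: ŷ = 29 + 0.5·50 = 54; e = 52 − 54 = -2
x=60: ŷ = 29 + 0.5·60 = 59; e = 56.6 − 59 = -2.4

-1.4, -3.4, 4.2, 5, -2, -2.4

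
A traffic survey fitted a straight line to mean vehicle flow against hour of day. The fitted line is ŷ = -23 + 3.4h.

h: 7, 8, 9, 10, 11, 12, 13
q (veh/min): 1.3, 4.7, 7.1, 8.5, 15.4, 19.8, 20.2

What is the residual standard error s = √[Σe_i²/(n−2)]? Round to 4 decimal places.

s = 1.6125

h=7: ŷ = -23 + 3.4·7 = 0.8; e = 1.3 − 0.8 = 0.5
h=8: ŷ = -23 + 3.4·8 = 4.2; e = 4.7 − 4.2 = 0.5
h=9: ŷ = -23 + 3.4·9 = 7.6; e = 7.1 − 7.6 = -0.5
h=10: ŷ = -23 + 3.4·10 = 11; e = 8.5 − 11 = -2.5
h=11: ŷ = -23 + 3.4·11 = 14.4; e = 15.4 − 14.4 = 1
h=12: ŷ = -23 + 3.4·12 = 17.8; e = 19.8 − 17.8 = 2
h=13: ŷ = -23 + 3.4·13 = 21.2; e = 20.2 − 21.2 = -1
SSE = 0.25 + 0.25 + 0.25 + 6.25 + 1 + 4 + 1 = 13
s = √(13/5) = √2.6 ≈ 1.6125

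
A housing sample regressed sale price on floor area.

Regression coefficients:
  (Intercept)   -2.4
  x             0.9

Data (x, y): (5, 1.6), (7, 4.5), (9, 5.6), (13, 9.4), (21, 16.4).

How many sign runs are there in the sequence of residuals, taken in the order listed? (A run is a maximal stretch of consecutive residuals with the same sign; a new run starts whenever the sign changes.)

x=5: ŷ = -2.4 + 0.9·5 = 2.1; e = 1.6 − 2.1 = -0.5
x=7: ŷ = -2.4 + 0.9·7 = 3.9; e = 4.5 − 3.9 = 0.6
x=9: ŷ = -2.4 + 0.9·9 = 5.7; e = 5.6 − 5.7 = -0.1
x=13: ŷ = -2.4 + 0.9·13 = 9.3; e = 9.4 − 9.3 = 0.1
x=21: ŷ = -2.4 + 0.9·21 = 16.5; e = 16.4 − 16.5 = -0.1
Signs: − + − + −
Runs: −×1, +×1, −×1, +×1, −×1 → 5

5 runs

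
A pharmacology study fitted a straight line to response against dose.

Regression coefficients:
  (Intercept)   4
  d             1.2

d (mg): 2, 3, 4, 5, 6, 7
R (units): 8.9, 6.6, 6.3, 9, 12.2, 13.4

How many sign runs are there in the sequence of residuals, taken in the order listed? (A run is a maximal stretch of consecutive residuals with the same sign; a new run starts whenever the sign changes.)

d=2: R̂ = 4 + 1.2·2 = 6.4; e = 8.9 − 6.4 = 2.5
d=3: R̂ = 4 + 1.2·3 = 7.6; e = 6.6 − 7.6 = -1
d=4: R̂ = 4 + 1.2·4 = 8.8; e = 6.3 − 8.8 = -2.5
d=5: R̂ = 4 + 1.2·5 = 10; e = 9 − 10 = -1
d=6: R̂ = 4 + 1.2·6 = 11.2; e = 12.2 − 11.2 = 1
d=7: R̂ = 4 + 1.2·7 = 12.4; e = 13.4 − 12.4 = 1
Signs: + − − − + +
Runs: +×1, −×3, +×2 → 3

3 runs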